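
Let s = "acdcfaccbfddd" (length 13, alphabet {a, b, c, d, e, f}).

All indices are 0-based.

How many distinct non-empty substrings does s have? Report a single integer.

sorted suffixes:
  #0 SA[0]=5  'accbfddd'
  #1 SA[1]=0  'acdcfaccbfddd'
  #2 SA[2]=8  'bfddd'
  #3 SA[3]=7  'cbfddd'
  #4 SA[4]=6  'ccbfddd'
  #5 SA[5]=1  'cdcfaccbfddd'
  #6 SA[6]=3  'cfaccbfddd'
  #7 SA[7]=12  'd'
  #8 SA[8]=2  'dcfaccbfddd'
  #9 SA[9]=11  'dd'
  #10 SA[10]=10  'ddd'
  #11 SA[11]=4  'faccbfddd'
  #12 SA[12]=9  'fddd'

SA = [5, 0, 8, 7, 6, 1, 3, 12, 2, 11, 10, 4, 9]
i: (SA[i-1],SA[i]) lcp shared
  1: (5,0) 2 'ac'
  2: (0,8) 0 ''
  3: (8,7) 0 ''
  4: (7,6) 1 'c'
  5: (6,1) 1 'c'
  6: (1,3) 1 'c'
  7: (3,12) 0 ''
  8: (12,2) 1 'd'
  9: (2,11) 1 'd'
  10: (11,10) 2 'dd'
  11: (10,4) 0 ''
  12: (4,9) 1 'f'

n(n+1)/2 = 13·14/2 = 91
Σ LCP = 0 + 2 + 0 + 0 + 1 + 1 + 1 + 0 + 1 + 1 + 2 + 0 + 1 = 10
distinct = 91 − 10 = 81

81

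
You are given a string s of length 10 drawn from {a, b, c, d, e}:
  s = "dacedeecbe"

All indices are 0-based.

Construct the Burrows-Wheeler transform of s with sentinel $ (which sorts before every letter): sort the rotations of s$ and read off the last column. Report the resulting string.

edcea$ebecd

rank  rotation     last
    0  $dacedeecbe  e
    1  acedeecbe$d  d
    2  be$dacedeec  c
    3  cbe$dacedee  e
    4  cedeecbe$da  a
    5  dacedeecbe$  $
    6  deecbe$dace  e
    7  e$dacedeecb  b
    8  ecbe$dacede  e
    9  edeecbe$dac  c
   10  eecbe$daced  d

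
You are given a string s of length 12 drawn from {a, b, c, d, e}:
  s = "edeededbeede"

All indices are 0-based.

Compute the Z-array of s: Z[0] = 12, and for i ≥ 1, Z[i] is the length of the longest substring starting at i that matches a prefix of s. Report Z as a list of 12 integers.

[12, 0, 1, 3, 0, 2, 0, 0, 1, 3, 0, 1]

Z[0]=12
i=1: i≥r, start 0; Z[1]=0
i=2: i≥r, start 0; Z[2]=1 scan→box=[2,3)
i=3: i≥r, start 0; Z[3]=3 scan→box=[3,6)
i=4: min(r-i=2, Z[1]=0)=0; Z[4]=0
i=5: min(r-i=1, Z[2]=1)=1; Z[5]=2 scan→box=[5,7)
i=6: min(r-i=1, Z[1]=0)=0; Z[6]=0
i=7: i≥r, start 0; Z[7]=0
i=8: i≥r, start 0; Z[8]=1 scan→box=[8,9)
i=9: i≥r, start 0; Z[9]=3 scan→box=[9,12)
i=10: min(r-i=2, Z[1]=0)=0; Z[10]=0
i=11: min(r-i=1, Z[2]=1)=1; Z[11]=1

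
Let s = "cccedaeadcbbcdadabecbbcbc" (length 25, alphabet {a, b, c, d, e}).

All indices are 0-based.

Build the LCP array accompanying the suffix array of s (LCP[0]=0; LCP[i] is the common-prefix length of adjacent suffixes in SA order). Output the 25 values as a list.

[0, 1, 2, 1, 0, 3, 1, 2, 2, 1, 0, 1, 4, 2, 1, 2, 1, 1, 0, 2, 2, 1, 0, 1, 1]

rank | idx | suffix
   0 |  16 | abecbbcbc
   1 |  14 | adabecbbcbc
   2 |   7 | adcbbcdadabecbbcbc
   3 |   5 | aeadcbbcdadabecbbcbc
   4 |  20 | bbcbc
   5 |  10 | bbcdadabecbbcbc
   6 |  23 | bc
   7 |  21 | bcbc
   8 |  11 | bcdadabecbbcbc
   9 |  17 | becbbcbc
  10 |  24 | c
  11 |  19 | cbbcbc
  12 |   9 | cbbcdadabecbbcbc
  13 |  22 | cbc
  14 |   0 | cccedaeadcbbcdadabecbbcbc
  15 |   1 | ccedaeadcbbcdadabecbbcbc
  16 |  12 | cdadabecbbcbc
  17 |   2 | cedaeadcbbcdadabecbbcbc
  18 |  15 | dabecbbcbc
  19 |  13 | dadabecbbcbc
  20 |   4 | daeadcbbcdadabecbbcbc
  21 |   8 | dcbbcdadabecbbcbc
  22 |   6 | eadcbbcdadabecbbcbc
  23 |  18 | ecbbcbc
  24 |   3 | edaeadcbbcdadabecbbcbc

SA = [16, 14, 7, 5, 20, 10, 23, 21, 11, 17, 24, 19, 9, 22, 0, 1, 12, 2, 15, 13, 4, 8, 6, 18, 3]
[i] adj suffixes → lcp
  [1] 16/14 → 1 ('a')
  [2] 14/7 → 2 ('ad')
  [3] 7/5 → 1 ('a')
  [4] 5/20 → 0 ('')
  [5] 20/10 → 3 ('bbc')
  [6] 10/23 → 1 ('b')
  [7] 23/21 → 2 ('bc')
  [8] 21/11 → 2 ('bc')
  [9] 11/17 → 1 ('b')
  [10] 17/24 → 0 ('')
  [11] 24/19 → 1 ('c')
  [12] 19/9 → 4 ('cbbc')
  [13] 9/22 → 2 ('cb')
  [14] 22/0 → 1 ('c')
  [15] 0/1 → 2 ('cc')
  [16] 1/12 → 1 ('c')
  [17] 12/2 → 1 ('c')
  [18] 2/15 → 0 ('')
  [19] 15/13 → 2 ('da')
  [20] 13/4 → 2 ('da')
  [21] 4/8 → 1 ('d')
  [22] 8/6 → 0 ('')
  [23] 6/18 → 1 ('e')
  [24] 18/3 → 1 ('e')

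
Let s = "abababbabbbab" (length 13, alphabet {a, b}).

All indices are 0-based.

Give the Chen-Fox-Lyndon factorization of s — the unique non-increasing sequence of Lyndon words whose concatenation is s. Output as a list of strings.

emit factor 1: 'abababbabbb' (i=0, period=11)
emit factor 2: 'ab' (i=11, period=2)

["abababbabbb", "ab"]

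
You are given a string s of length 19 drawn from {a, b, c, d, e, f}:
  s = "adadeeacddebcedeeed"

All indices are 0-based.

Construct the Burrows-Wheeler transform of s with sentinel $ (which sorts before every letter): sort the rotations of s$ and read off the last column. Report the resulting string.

rank  rotation              last
    0  $adadeeacddebcedeeed  d
    1  acddebcedeeed$adadee  e
    2  adadeeacddebcedeeed$  $
    3  adeeacddebcedeeed$ad  d
    4  bcedeeed$adadeeacdde  e
    5  cddebcedeeed$adadeea  a
    6  cedeeed$adadeeacddeb  b
    7  d$adadeeacddebcedeee  e
    8  dadeeacddebcedeeed$a  a
    9  ddebcedeeed$adadeeac  c
   10  debcedeeed$adadeeacd  d
   11  deeacddebcedeeed$ada  a
   12  deeed$adadeeacddebce  e
   13  eacddebcedeeed$adade  e
   14  ebcedeeed$adadeeacdd  d
   15  ed$adadeeacddebcedee  e
   16  edeeed$adadeeacddebc  c
   17  eeacddebcedeeed$adad  d
   18  eed$adadeeacddebcede  e
   19  eeed$adadeeacddebced  d

de$deabeacdaeedecded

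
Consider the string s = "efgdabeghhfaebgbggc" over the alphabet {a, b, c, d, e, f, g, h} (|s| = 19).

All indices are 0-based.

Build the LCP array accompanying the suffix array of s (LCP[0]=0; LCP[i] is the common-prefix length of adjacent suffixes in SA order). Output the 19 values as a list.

[0, 1, 0, 1, 2, 0, 0, 0, 1, 1, 0, 1, 0, 1, 1, 1, 1, 0, 1]

rank | idx | suffix
   0 |   4 | abeghhfaebgbggc
   1 |  11 | aebgbggc
   2 |   5 | beghhfaebgbggc
   3 |  13 | bgbggc
   4 |  15 | bggc
   5 |  18 | c
   6 |   3 | dabeghhfaebgbggc
   7 |  12 | ebgbggc
   8 |   0 | efgdabeghhfaebgbggc
   9 |   6 | eghhfaebgbggc
  10 |  10 | faebgbggc
  11 |   1 | fgdabeghhfaebgbggc
  12 |  14 | gbggc
  13 |  17 | gc
  14 |   2 | gdabeghhfaebgbggc
  15 |  16 | ggc
  16 |   7 | ghhfaebgbggc
  17 |   9 | hfaebgbggc
  18 |   8 | hhfaebgbggc

SA = [4, 11, 5, 13, 15, 18, 3, 12, 0, 6, 10, 1, 14, 17, 2, 16, 7, 9, 8]
i: (SA[i-1],SA[i]) lcp shared
  1: (4,11) 1 'a'
  2: (11,5) 0 ''
  3: (5,13) 1 'b'
  4: (13,15) 2 'bg'
  5: (15,18) 0 ''
  6: (18,3) 0 ''
  7: (3,12) 0 ''
  8: (12,0) 1 'e'
  9: (0,6) 1 'e'
  10: (6,10) 0 ''
  11: (10,1) 1 'f'
  12: (1,14) 0 ''
  13: (14,17) 1 'g'
  14: (17,2) 1 'g'
  15: (2,16) 1 'g'
  16: (16,7) 1 'g'
  17: (7,9) 0 ''
  18: (9,8) 1 'h'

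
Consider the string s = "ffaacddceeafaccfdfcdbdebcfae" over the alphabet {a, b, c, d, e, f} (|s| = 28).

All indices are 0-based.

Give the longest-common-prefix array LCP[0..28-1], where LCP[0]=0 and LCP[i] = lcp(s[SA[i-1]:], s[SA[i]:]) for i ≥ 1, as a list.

[0, 1, 2, 1, 1, 0, 1, 0, 1, 2, 1, 1, 2, 0, 1, 1, 1, 1, 0, 1, 1, 1, 0, 2, 2, 1, 1, 1]

rank | idx | suffix
   0 |   2 | aacddceeafaccfdfcdbdebcfae
   1 |  12 | accfdfcdbdebcfae
   2 |   3 | acddceeafaccfdfcdbdebcfae
   3 |  26 | ae
   4 |  10 | afaccfdfcdbdebcfae
   5 |  23 | bcfae
   6 |  20 | bdebcfae
   7 |  13 | ccfdfcdbdebcfae
   8 |  18 | cdbdebcfae
   9 |   4 | cddceeafaccfdfcdbdebcfae
  10 |   7 | ceeafaccfdfcdbdebcfae
  11 |  24 | cfae
  12 |  14 | cfdfcdbdebcfae
  13 |  19 | dbdebcfae
  14 |   6 | dceeafaccfdfcdbdebcfae
  15 |   5 | ddceeafaccfdfcdbdebcfae
  16 |  21 | debcfae
  17 |  16 | dfcdbdebcfae
  18 |  27 | e
  19 |   9 | eafaccfdfcdbdebcfae
  20 |  22 | ebcfae
  21 |   8 | eeafaccfdfcdbdebcfae
  22 |   1 | faacddceeafaccfdfcdbdebcfae
  23 |  11 | faccfdfcdbdebcfae
  24 |  25 | fae
  25 |  17 | fcdbdebcfae
  26 |  15 | fdfcdbdebcfae
  27 |   0 | ffaacddceeafaccfdfcdbdebcfae

SA = [2, 12, 3, 26, 10, 23, 20, 13, 18, 4, 7, 24, 14, 19, 6, 5, 21, 16, 27, 9, 22, 8, 1, 11, 25, 17, 15, 0]
[i] adj suffixes → lcp
  [1] 2/12 → 1 ('a')
  [2] 12/3 → 2 ('ac')
  [3] 3/26 → 1 ('a')
  [4] 26/10 → 1 ('a')
  [5] 10/23 → 0 ('')
  [6] 23/20 → 1 ('b')
  [7] 20/13 → 0 ('')
  [8] 13/18 → 1 ('c')
  [9] 18/4 → 2 ('cd')
  [10] 4/7 → 1 ('c')
  [11] 7/24 → 1 ('c')
  [12] 24/14 → 2 ('cf')
  [13] 14/19 → 0 ('')
  [14] 19/6 → 1 ('d')
  [15] 6/5 → 1 ('d')
  [16] 5/21 → 1 ('d')
  [17] 21/16 → 1 ('d')
  [18] 16/27 → 0 ('')
  [19] 27/9 → 1 ('e')
  [20] 9/22 → 1 ('e')
  [21] 22/8 → 1 ('e')
  [22] 8/1 → 0 ('')
  [23] 1/11 → 2 ('fa')
  [24] 11/25 → 2 ('fa')
  [25] 25/17 → 1 ('f')
  [26] 17/15 → 1 ('f')
  [27] 15/0 → 1 ('f')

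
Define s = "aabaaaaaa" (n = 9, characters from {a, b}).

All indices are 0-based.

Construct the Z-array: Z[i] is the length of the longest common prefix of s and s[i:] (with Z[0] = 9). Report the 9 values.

Z[0]=9
i=1: fresh scan; Z[1]=1 scan→box=[1,2)
i=2: fresh scan; Z[2]=0
i=3: fresh scan; Z[3]=2 scan→box=[3,5)
i=4: min(r-i=1, Z[1]=1)=1; Z[4]=2 scan→box=[4,6)
i=5: min(r-i=1, Z[1]=1)=1; Z[5]=2 scan→box=[5,7)
i=6: min(r-i=1, Z[1]=1)=1; Z[6]=2 scan→box=[6,8)
i=7: min(r-i=1, Z[1]=1)=1; Z[7]=2 scan→box=[7,9)
i=8: min(r-i=1, Z[1]=1)=1; Z[8]=1

[9, 1, 0, 2, 2, 2, 2, 2, 1]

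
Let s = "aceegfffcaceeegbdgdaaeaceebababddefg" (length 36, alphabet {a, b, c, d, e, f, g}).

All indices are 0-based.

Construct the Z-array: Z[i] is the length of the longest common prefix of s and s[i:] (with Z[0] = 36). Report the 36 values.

[36, 0, 0, 0, 0, 0, 0, 0, 0, 4, 0, 0, 0, 0, 0, 0, 0, 0, 0, 1, 1, 0, 4, 0, 0, 0, 0, 1, 0, 1, 0, 0, 0, 0, 0, 0]

Z[0]=36
i=1: i≥r, start 0; Z[1]=0
i=2: i≥r, start 0; Z[2]=0
i=3: i≥r, start 0; Z[3]=0
i=4: i≥r, start 0; Z[4]=0
i=5: i≥r, start 0; Z[5]=0
i=6: i≥r, start 0; Z[6]=0
i=7: i≥r, start 0; Z[7]=0
i=8: i≥r, start 0; Z[8]=0
i=9: i≥r, start 0; Z[9]=4 grow→box=[9,13)
i=10: min(r-i=3, Z[1]=0)=0; Z[10]=0
i=11: min(r-i=2, Z[2]=0)=0; Z[11]=0
i=12: min(r-i=1, Z[3]=0)=0; Z[12]=0
i=13: i≥r, start 0; Z[13]=0
i=14: i≥r, start 0; Z[14]=0
i=15: i≥r, start 0; Z[15]=0
i=16: i≥r, start 0; Z[16]=0
i=17: i≥r, start 0; Z[17]=0
i=18: i≥r, start 0; Z[18]=0
i=19: i≥r, start 0; Z[19]=1 grow→box=[19,20)
i=20: i≥r, start 0; Z[20]=1 grow→box=[20,21)
i=21: i≥r, start 0; Z[21]=0
i=22: i≥r, start 0; Z[22]=4 grow→box=[22,26)
i=23: min(r-i=3, Z[1]=0)=0; Z[23]=0
i=24: min(r-i=2, Z[2]=0)=0; Z[24]=0
i=25: min(r-i=1, Z[3]=0)=0; Z[25]=0
i=26: i≥r, start 0; Z[26]=0
i=27: i≥r, start 0; Z[27]=1 grow→box=[27,28)
i=28: i≥r, start 0; Z[28]=0
i=29: i≥r, start 0; Z[29]=1 grow→box=[29,30)
i=30: i≥r, start 0; Z[30]=0
i=31: i≥r, start 0; Z[31]=0
i=32: i≥r, start 0; Z[32]=0
i=33: i≥r, start 0; Z[33]=0
i=34: i≥r, start 0; Z[34]=0
i=35: i≥r, start 0; Z[35]=0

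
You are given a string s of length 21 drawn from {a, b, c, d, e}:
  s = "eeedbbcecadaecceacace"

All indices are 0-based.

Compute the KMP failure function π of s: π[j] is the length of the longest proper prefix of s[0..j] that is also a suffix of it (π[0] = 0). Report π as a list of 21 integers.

π[0] = 0
j=1 s[j]='e': π[1]=1 (border 'e')
j=2 s[j]='e': π[2]=2 (border 'ee')
j=3 s[j]='d': k: 2→1→0; π[3]=0 (border '')
j=4 s[j]='b': π[4]=0 (border '')
j=5 s[j]='b': π[5]=0 (border '')
j=6 s[j]='c': π[6]=0 (border '')
j=7 s[j]='e': π[7]=1 (border 'e')
j=8 s[j]='c': k: 1→0; π[8]=0 (border '')
j=9 s[j]='a': π[9]=0 (border '')
j=10 s[j]='d': π[10]=0 (border '')
j=11 s[j]='a': π[11]=0 (border '')
j=12 s[j]='e': π[12]=1 (border 'e')
j=13 s[j]='c': k: 1→0; π[13]=0 (border '')
j=14 s[j]='c': π[14]=0 (border '')
j=15 s[j]='e': π[15]=1 (border 'e')
j=16 s[j]='a': k: 1→0; π[16]=0 (border '')
j=17 s[j]='c': π[17]=0 (border '')
j=18 s[j]='a': π[18]=0 (border '')
j=19 s[j]='c': π[19]=0 (border '')
j=20 s[j]='e': π[20]=1 (border 'e')

[0, 1, 2, 0, 0, 0, 0, 1, 0, 0, 0, 0, 1, 0, 0, 1, 0, 0, 0, 0, 1]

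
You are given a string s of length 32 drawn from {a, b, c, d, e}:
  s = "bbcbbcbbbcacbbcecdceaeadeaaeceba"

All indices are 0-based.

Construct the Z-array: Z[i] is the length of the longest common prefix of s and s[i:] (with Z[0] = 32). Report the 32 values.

[32, 1, 0, 5, 1, 0, 2, 3, 1, 0, 0, 0, 3, 1, 0, 0, 0, 0, 0, 0, 0, 0, 0, 0, 0, 0, 0, 0, 0, 0, 1, 0]

Z[0]=32
i=1: fresh scan; Z[1]=1 grow→box=[1,2)
i=2: fresh scan; Z[2]=0
i=3: fresh scan; Z[3]=5 grow→box=[3,8)
i=4: min(r-i=4, Z[1]=1)=1; Z[4]=1
i=5: min(r-i=3, Z[2]=0)=0; Z[5]=0
i=6: min(r-i=2, Z[3]=5)=2; Z[6]=2
i=7: min(r-i=1, Z[4]=1)=1; Z[7]=3 grow→box=[7,10)
i=8: min(r-i=2, Z[1]=1)=1; Z[8]=1
i=9: min(r-i=1, Z[2]=0)=0; Z[9]=0
i=10: fresh scan; Z[10]=0
i=11: fresh scan; Z[11]=0
i=12: fresh scan; Z[12]=3 grow→box=[12,15)
i=13: min(r-i=2, Z[1]=1)=1; Z[13]=1
i=14: min(r-i=1, Z[2]=0)=0; Z[14]=0
i=15: fresh scan; Z[15]=0
i=16: fresh scan; Z[16]=0
i=17: fresh scan; Z[17]=0
i=18: fresh scan; Z[18]=0
i=19: fresh scan; Z[19]=0
i=20: fresh scan; Z[20]=0
i=21: fresh scan; Z[21]=0
i=22: fresh scan; Z[22]=0
i=23: fresh scan; Z[23]=0
i=24: fresh scan; Z[24]=0
i=25: fresh scan; Z[25]=0
i=26: fresh scan; Z[26]=0
i=27: fresh scan; Z[27]=0
i=28: fresh scan; Z[28]=0
i=29: fresh scan; Z[29]=0
i=30: fresh scan; Z[30]=1 grow→box=[30,31)
i=31: fresh scan; Z[31]=0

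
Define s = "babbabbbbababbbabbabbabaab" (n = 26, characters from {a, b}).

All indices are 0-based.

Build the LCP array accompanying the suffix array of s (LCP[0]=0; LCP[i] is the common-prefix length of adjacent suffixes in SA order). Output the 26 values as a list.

rank | idx | suffix
   0 |  23 | aab
   1 |  24 | ab
   2 |  21 | abaab
   3 |   9 | ababbbabbabbabaab
   4 |  18 | abbabaab
   5 |  15 | abbabbabaab
   6 |   1 | abbabbbbababbbabbabbabaab
   7 |  11 | abbbabbabbabaab
   8 |   4 | abbbbababbbabbabbabaab
   9 |  25 | b
  10 |  22 | baab
  11 |  20 | babaab
  12 |   8 | bababbbabbabbabaab
  13 |  17 | babbabaab
  14 |  14 | babbabbabaab
  15 |   0 | babbabbbbababbbabbabbabaab
  16 |  10 | babbbabbabbabaab
  17 |   3 | babbbbababbbabbabbabaab
  18 |  19 | bbabaab
  19 |   7 | bbababbbabbabbabaab
  20 |  16 | bbabbabaab
  21 |  13 | bbabbabbabaab
  22 |   2 | bbabbbbababbbabbabbabaab
  23 |   6 | bbbababbbabbabbabaab
  24 |  12 | bbbabbabbabaab
  25 |   5 | bbbbababbbabbabbabaab

SA = [23, 24, 21, 9, 18, 15, 1, 11, 4, 25, 22, 20, 8, 17, 14, 0, 10, 3, 19, 7, 16, 13, 2, 6, 12, 5]
rank  pair      lcp
   1  s[23:],s[24:]  1  'a'
   2  s[24:],s[21:]  2  'ab'
   3  s[21:],s[9:]  3  'aba'
   4  s[9:],s[18:]  2  'ab'
   5  s[18:],s[15:]  5  'abbab'
   6  s[15:],s[1:]  6  'abbabb'
   7  s[1:],s[11:]  3  'abb'
   8  s[11:],s[4:]  4  'abbb'
   9  s[4:],s[25:]  0  ''
  10  s[25:],s[22:]  1  'b'
  11  s[22:],s[20:]  2  'ba'
  12  s[20:],s[8:]  4  'baba'
  13  s[8:],s[17:]  3  'bab'
  14  s[17:],s[14:]  6  'babbab'
  15  s[14:],s[0:]  7  'babbabb'
  16  s[0:],s[10:]  4  'babb'
  17  s[10:],s[3:]  5  'babbb'
  18  s[3:],s[19:]  1  'b'
  19  s[19:],s[7:]  5  'bbaba'
  20  s[7:],s[16:]  4  'bbab'
  21  s[16:],s[13:]  7  'bbabbab'
  22  s[13:],s[2:]  5  'bbabb'
  23  s[2:],s[6:]  2  'bb'
  24  s[6:],s[12:]  5  'bbbab'
  25  s[12:],s[5:]  3  'bbb'

[0, 1, 2, 3, 2, 5, 6, 3, 4, 0, 1, 2, 4, 3, 6, 7, 4, 5, 1, 5, 4, 7, 5, 2, 5, 3]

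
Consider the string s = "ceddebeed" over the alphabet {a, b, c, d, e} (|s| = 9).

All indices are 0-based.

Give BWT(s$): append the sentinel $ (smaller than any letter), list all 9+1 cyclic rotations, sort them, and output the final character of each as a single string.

rank  rotation    last
    0  $ceddebeed  d
    1  beed$cedde  e
    2  ceddebeed$  $
    3  d$ceddebee  e
    4  ddebeed$ce  e
    5  debeed$ced  d
    6  ebeed$cedd  d
    7  ed$ceddebe  e
    8  eddebeed$c  c
    9  eed$ceddeb  b

de$eeddecb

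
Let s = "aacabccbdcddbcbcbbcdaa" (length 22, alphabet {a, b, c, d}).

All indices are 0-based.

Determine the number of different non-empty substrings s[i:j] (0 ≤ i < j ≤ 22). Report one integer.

227

rank→(start, suffix):
  0 → (21, 'a')
  1 → (20, 'aa')
  2 → (0, 'aacabccbdcddbcbcbbcdaa')
  3 → (3, 'abccbdcddbcbcbbcdaa')
  4 → (1, 'acabccbdcddbcbcbbcdaa')
  5 → (16, 'bbcdaa')
  6 → (14, 'bcbbcdaa')
  7 → (12, 'bcbcbbcdaa')
  8 → (4, 'bccbdcddbcbcbbcdaa')
  9 → (17, 'bcdaa')
  10 → (7, 'bdcddbcbcbbcdaa')
  11 → (2, 'cabccbdcddbcbcbbcdaa')
  12 → (15, 'cbbcdaa')
  13 → (13, 'cbcbbcdaa')
  14 → (6, 'cbdcddbcbcbbcdaa')
  15 → (5, 'ccbdcddbcbcbbcdaa')
  16 → (18, 'cdaa')
  17 → (9, 'cddbcbcbbcdaa')
  18 → (19, 'daa')
  19 → (11, 'dbcbcbbcdaa')
  20 → (8, 'dcddbcbcbbcdaa')
  21 → (10, 'ddbcbcbbcdaa')

SA = [21, 20, 0, 3, 1, 16, 14, 12, 4, 17, 7, 2, 15, 13, 6, 5, 18, 9, 19, 11, 8, 10]
[i] adj suffixes → lcp
  [1] 21/20 → 1 ('a')
  [2] 20/0 → 2 ('aa')
  [3] 0/3 → 1 ('a')
  [4] 3/1 → 1 ('a')
  [5] 1/16 → 0 ('')
  [6] 16/14 → 1 ('b')
  [7] 14/12 → 3 ('bcb')
  [8] 12/4 → 2 ('bc')
  [9] 4/17 → 2 ('bc')
  [10] 17/7 → 1 ('b')
  [11] 7/2 → 0 ('')
  [12] 2/15 → 1 ('c')
  [13] 15/13 → 2 ('cb')
  [14] 13/6 → 2 ('cb')
  [15] 6/5 → 1 ('c')
  [16] 5/18 → 1 ('c')
  [17] 18/9 → 2 ('cd')
  [18] 9/19 → 0 ('')
  [19] 19/11 → 1 ('d')
  [20] 11/8 → 1 ('d')
  [21] 8/10 → 1 ('d')

n(n+1)/2 = 22·23/2 = 253
Σ LCP = 0 + 1 + 2 + 1 + 1 + 0 + 1 + 3 + 2 + 2 + 1 + 0 + 1 + 2 + 2 + 1 + 1 + 2 + 0 + 1 + 1 + 1 = 26
distinct = 253 − 26 = 227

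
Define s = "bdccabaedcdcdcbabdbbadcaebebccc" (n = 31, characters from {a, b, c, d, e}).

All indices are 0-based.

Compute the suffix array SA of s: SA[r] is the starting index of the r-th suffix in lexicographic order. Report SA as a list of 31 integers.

[4, 15, 20, 23, 6, 14, 19, 5, 18, 27, 16, 0, 25, 30, 3, 22, 13, 29, 2, 28, 11, 9, 17, 21, 12, 1, 10, 8, 26, 24, 7]

rank | idx | suffix
   0 |   4 | abaedcdcdcbabdbbadcaebebccc
   1 |  15 | abdbbadcaebebccc
   2 |  20 | adcaebebccc
   3 |  23 | aebebccc
   4 |   6 | aedcdcdcbabdbbadcaebebccc
   5 |  14 | babdbbadcaebebccc
   6 |  19 | badcaebebccc
   7 |   5 | baedcdcdcbabdbbadcaebebccc
   8 |  18 | bbadcaebebccc
   9 |  27 | bccc
  10 |  16 | bdbbadcaebebccc
  11 |   0 | bdccabaedcdcdcbabdbbadcaebebccc
  12 |  25 | bebccc
  13 |  30 | c
  14 |   3 | cabaedcdcdcbabdbbadcaebebccc
  15 |  22 | caebebccc
  16 |  13 | cbabdbbadcaebebccc
  17 |  29 | cc
  18 |   2 | ccabaedcdcdcbabdbbadcaebebccc
  19 |  28 | ccc
  20 |  11 | cdcbabdbbadcaebebccc
  21 |   9 | cdcdcbabdbbadcaebebccc
  22 |  17 | dbbadcaebebccc
  23 |  21 | dcaebebccc
  24 |  12 | dcbabdbbadcaebebccc
  25 |   1 | dccabaedcdcdcbabdbbadcaebebccc
  26 |  10 | dcdcbabdbbadcaebebccc
  27 |   8 | dcdcdcbabdbbadcaebebccc
  28 |  26 | ebccc
  29 |  24 | ebebccc
  30 |   7 | edcdcdcbabdbbadcaebebccc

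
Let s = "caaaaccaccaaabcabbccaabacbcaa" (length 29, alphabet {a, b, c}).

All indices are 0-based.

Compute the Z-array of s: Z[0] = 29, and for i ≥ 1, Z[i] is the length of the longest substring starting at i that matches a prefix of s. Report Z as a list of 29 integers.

Z[0]=29
i=1: fresh scan; Z[1]=0
i=2: fresh scan; Z[2]=0
i=3: fresh scan; Z[3]=0
i=4: fresh scan; Z[4]=0
i=5: fresh scan; Z[5]=1 extend→box=[5,6)
i=6: fresh scan; Z[6]=2 extend→box=[6,8)
i=7: min(r-i=1, Z[1]=0)=0; Z[7]=0
i=8: fresh scan; Z[8]=1 extend→box=[8,9)
i=9: fresh scan; Z[9]=4 extend→box=[9,13)
i=10: min(r-i=3, Z[1]=0)=0; Z[10]=0
i=11: min(r-i=2, Z[2]=0)=0; Z[11]=0
i=12: min(r-i=1, Z[3]=0)=0; Z[12]=0
i=13: fresh scan; Z[13]=0
i=14: fresh scan; Z[14]=2 extend→box=[14,16)
i=15: min(r-i=1, Z[1]=0)=0; Z[15]=0
i=16: fresh scan; Z[16]=0
i=17: fresh scan; Z[17]=0
i=18: fresh scan; Z[18]=1 extend→box=[18,19)
i=19: fresh scan; Z[19]=3 extend→box=[19,22)
i=20: min(r-i=2, Z[1]=0)=0; Z[20]=0
i=21: min(r-i=1, Z[2]=0)=0; Z[21]=0
i=22: fresh scan; Z[22]=0
i=23: fresh scan; Z[23]=0
i=24: fresh scan; Z[24]=1 extend→box=[24,25)
i=25: fresh scan; Z[25]=0
i=26: fresh scan; Z[26]=3 extend→box=[26,29)
i=27: min(r-i=2, Z[1]=0)=0; Z[27]=0
i=28: min(r-i=1, Z[2]=0)=0; Z[28]=0

[29, 0, 0, 0, 0, 1, 2, 0, 1, 4, 0, 0, 0, 0, 2, 0, 0, 0, 1, 3, 0, 0, 0, 0, 1, 0, 3, 0, 0]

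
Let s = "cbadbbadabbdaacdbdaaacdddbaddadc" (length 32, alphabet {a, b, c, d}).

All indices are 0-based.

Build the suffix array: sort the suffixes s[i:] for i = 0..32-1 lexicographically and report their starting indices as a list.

rank→(start, suffix):
  0 → (18, 'aaacdddbaddadc')
  1 → (12, 'aacdbdaaacdddbaddadc')
  2 → (19, 'aacdddbaddadc')
  3 → (8, 'abbdaacdbdaaacdddbaddadc')
  4 → (13, 'acdbdaaacdddbaddadc')
  5 → (20, 'acdddbaddadc')
  6 → (6, 'adabbdaacdbdaaacdddbaddadc')
  7 → (2, 'adbbadabbdaacdbdaaacdddbaddadc')
  8 → (29, 'adc')
  9 → (26, 'addadc')
  10 → (5, 'badabbdaacdbdaaacdddbaddadc')
  11 → (1, 'badbbadabbdaacdbdaaacdddbaddadc')
  12 → (25, 'baddadc')
  13 → (4, 'bbadabbdaacdbdaaacdddbaddadc')
  14 → (9, 'bbdaacdbdaaacdddbaddadc')
  15 → (16, 'bdaaacdddbaddadc')
  16 → (10, 'bdaacdbdaaacdddbaddadc')
  17 → (31, 'c')
  18 → (0, 'cbadbbadabbdaacdbdaaacdddbaddadc')
  19 → (14, 'cdbdaaacdddbaddadc')
  20 → (21, 'cdddbaddadc')
  21 → (17, 'daaacdddbaddadc')
  22 → (11, 'daacdbdaaacdddbaddadc')
  23 → (7, 'dabbdaacdbdaaacdddbaddadc')
  24 → (28, 'dadc')
  25 → (24, 'dbaddadc')
  26 → (3, 'dbbadabbdaacdbdaaacdddbaddadc')
  27 → (15, 'dbdaaacdddbaddadc')
  28 → (30, 'dc')
  29 → (27, 'ddadc')
  30 → (23, 'ddbaddadc')
  31 → (22, 'dddbaddadc')

[18, 12, 19, 8, 13, 20, 6, 2, 29, 26, 5, 1, 25, 4, 9, 16, 10, 31, 0, 14, 21, 17, 11, 7, 28, 24, 3, 15, 30, 27, 23, 22]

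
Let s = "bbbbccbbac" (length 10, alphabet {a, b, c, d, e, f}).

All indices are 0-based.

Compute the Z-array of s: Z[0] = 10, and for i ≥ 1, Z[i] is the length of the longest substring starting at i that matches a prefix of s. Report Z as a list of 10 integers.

Z[0]=10
i=1: fresh scan; Z[1]=3 extend→box=[1,4)
i=2: min(r-i=2, Z[1]=3)=2; Z[2]=2
i=3: min(r-i=1, Z[2]=2)=1; Z[3]=1
i=4: fresh scan; Z[4]=0
i=5: fresh scan; Z[5]=0
i=6: fresh scan; Z[6]=2 extend→box=[6,8)
i=7: min(r-i=1, Z[1]=3)=1; Z[7]=1
i=8: fresh scan; Z[8]=0
i=9: fresh scan; Z[9]=0

[10, 3, 2, 1, 0, 0, 2, 1, 0, 0]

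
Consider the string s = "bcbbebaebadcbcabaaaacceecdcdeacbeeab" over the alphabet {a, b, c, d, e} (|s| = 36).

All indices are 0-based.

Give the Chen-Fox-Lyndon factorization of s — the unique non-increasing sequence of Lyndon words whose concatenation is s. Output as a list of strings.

["bc", "bbe", "b", "aeb", "adcbc", "ab", "aaaacceecdcdeacbeeab"]

emit factor 1: 'bc' (i=0, period=2)
emit factor 2: 'bbe' (i=2, period=3)
emit factor 3: 'b' (i=5, period=1)
emit factor 4: 'aeb' (i=6, period=3)
emit factor 5: 'adcbc' (i=9, period=5)
emit factor 6: 'ab' (i=14, period=2)
emit factor 7: 'aaaacceecdcdeacbeeab' (i=16, period=20)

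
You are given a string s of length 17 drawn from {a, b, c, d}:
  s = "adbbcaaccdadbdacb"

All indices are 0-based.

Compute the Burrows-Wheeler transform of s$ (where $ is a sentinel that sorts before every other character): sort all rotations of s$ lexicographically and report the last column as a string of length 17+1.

bcda$dcdbdbaacbcaa

rank  rotation            last
    0  $adbbcaaccdadbdacb  b
    1  aaccdadbdacb$adbbc  c
    2  acb$adbbcaaccdadbd  d
    3  accdadbdacb$adbbca  a
    4  adbbcaaccdadbdacb$  $
    5  adbdacb$adbbcaaccd  d
    6  b$adbbcaaccdadbdac  c
    7  bbcaaccdadbdacb$ad  d
    8  bcaaccdadbdacb$adb  b
    9  bdacb$adbbcaaccdad  d
   10  caaccdadbdacb$adbb  b
   11  cb$adbbcaaccdadbda  a
   12  ccdadbdacb$adbbcaa  a
   13  cdadbdacb$adbbcaac  c
   14  dacb$adbbcaaccdadb  b
   15  dadbdacb$adbbcaacc  c
   16  dbbcaaccdadbdacb$a  a
   17  dbdacb$adbbcaaccda  a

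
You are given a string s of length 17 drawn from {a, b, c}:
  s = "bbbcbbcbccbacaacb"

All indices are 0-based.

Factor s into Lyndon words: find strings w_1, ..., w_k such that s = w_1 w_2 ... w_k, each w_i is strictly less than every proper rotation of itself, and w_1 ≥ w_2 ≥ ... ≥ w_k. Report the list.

emit factor 1: 'bbbcbbcbcc' (i=0, period=10)
emit factor 2: 'b' (i=10, period=1)
emit factor 3: 'ac' (i=11, period=2)
emit factor 4: 'aacb' (i=13, period=4)

["bbbcbbcbcc", "b", "ac", "aacb"]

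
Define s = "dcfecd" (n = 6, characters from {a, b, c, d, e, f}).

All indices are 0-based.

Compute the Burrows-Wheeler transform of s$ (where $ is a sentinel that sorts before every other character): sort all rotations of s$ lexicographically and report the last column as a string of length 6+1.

dedc$fc

rank  rotation last
    0  $dcfecd  d
    1  cd$dcfe  e
    2  cfecd$d  d
    3  d$dcfec  c
    4  dcfecd$  $
    5  ecd$dcf  f
    6  fecd$dc  c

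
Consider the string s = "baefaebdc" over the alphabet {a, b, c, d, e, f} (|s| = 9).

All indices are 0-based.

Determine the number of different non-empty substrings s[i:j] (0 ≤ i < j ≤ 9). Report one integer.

41

rank→(start, suffix):
  0 → (4, 'aebdc')
  1 → (1, 'aefaebdc')
  2 → (0, 'baefaebdc')
  3 → (6, 'bdc')
  4 → (8, 'c')
  5 → (7, 'dc')
  6 → (5, 'ebdc')
  7 → (2, 'efaebdc')
  8 → (3, 'faebdc')

SA = [4, 1, 0, 6, 8, 7, 5, 2, 3]
i: (SA[i-1],SA[i]) lcp shared
  1: (4,1) 2 'ae'
  2: (1,0) 0 ''
  3: (0,6) 1 'b'
  4: (6,8) 0 ''
  5: (8,7) 0 ''
  6: (7,5) 0 ''
  7: (5,2) 1 'e'
  8: (2,3) 0 ''

n(n+1)/2 = 9·10/2 = 45
Σ LCP = 0 + 2 + 0 + 1 + 0 + 0 + 0 + 1 + 0 = 4
distinct = 45 − 4 = 41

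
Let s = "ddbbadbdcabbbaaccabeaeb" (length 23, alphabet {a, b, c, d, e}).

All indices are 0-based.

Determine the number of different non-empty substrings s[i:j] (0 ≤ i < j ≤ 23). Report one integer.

sorted suffixes:
  #0 SA[0]=13  'aaccabeaeb'
  #1 SA[1]=9  'abbbaaccabeaeb'
  #2 SA[2]=17  'abeaeb'
  #3 SA[3]=14  'accabeaeb'
  #4 SA[4]=4  'adbdcabbbaaccabeaeb'
  #5 SA[5]=20  'aeb'
  #6 SA[6]=22  'b'
  #7 SA[7]=12  'baaccabeaeb'
  #8 SA[8]=3  'badbdcabbbaaccabeaeb'
  #9 SA[9]=11  'bbaaccabeaeb'
  #10 SA[10]=2  'bbadbdcabbbaaccabeaeb'
  #11 SA[11]=10  'bbbaaccabeaeb'
  #12 SA[12]=6  'bdcabbbaaccabeaeb'
  #13 SA[13]=18  'beaeb'
  #14 SA[14]=8  'cabbbaaccabeaeb'
  #15 SA[15]=16  'cabeaeb'
  #16 SA[16]=15  'ccabeaeb'
  #17 SA[17]=1  'dbbadbdcabbbaaccabeaeb'
  #18 SA[18]=5  'dbdcabbbaaccabeaeb'
  #19 SA[19]=7  'dcabbbaaccabeaeb'
  #20 SA[20]=0  'ddbbadbdcabbbaaccabeaeb'
  #21 SA[21]=19  'eaeb'
  #22 SA[22]=21  'eb'

SA = [13, 9, 17, 14, 4, 20, 22, 12, 3, 11, 2, 10, 6, 18, 8, 16, 15, 1, 5, 7, 0, 19, 21]
[i] adj suffixes → lcp
  [1] 13/9 → 1 ('a')
  [2] 9/17 → 2 ('ab')
  [3] 17/14 → 1 ('a')
  [4] 14/4 → 1 ('a')
  [5] 4/20 → 1 ('a')
  [6] 20/22 → 0 ('')
  [7] 22/12 → 1 ('b')
  [8] 12/3 → 2 ('ba')
  [9] 3/11 → 1 ('b')
  [10] 11/2 → 3 ('bba')
  [11] 2/10 → 2 ('bb')
  [12] 10/6 → 1 ('b')
  [13] 6/18 → 1 ('b')
  [14] 18/8 → 0 ('')
  [15] 8/16 → 3 ('cab')
  [16] 16/15 → 1 ('c')
  [17] 15/1 → 0 ('')
  [18] 1/5 → 2 ('db')
  [19] 5/7 → 1 ('d')
  [20] 7/0 → 1 ('d')
  [21] 0/19 → 0 ('')
  [22] 19/21 → 1 ('e')

n(n+1)/2 = 23·24/2 = 276
Σ LCP = 0 + 1 + 2 + 1 + 1 + 1 + 0 + 1 + 2 + 1 + 3 + 2 + 1 + 1 + 0 + 3 + 1 + 0 + 2 + 1 + 1 + 0 + 1 = 26
distinct = 276 − 26 = 250

250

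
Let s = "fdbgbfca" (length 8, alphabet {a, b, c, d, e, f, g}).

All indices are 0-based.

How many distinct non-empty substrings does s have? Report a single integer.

34

rank | idx | suffix
   0 |   7 | a
   1 |   4 | bfca
   2 |   2 | bgbfca
   3 |   6 | ca
   4 |   1 | dbgbfca
   5 |   5 | fca
   6 |   0 | fdbgbfca
   7 |   3 | gbfca

SA = [7, 4, 2, 6, 1, 5, 0, 3]
i: (SA[i-1],SA[i]) lcp shared
  1: (7,4) 0 ''
  2: (4,2) 1 'b'
  3: (2,6) 0 ''
  4: (6,1) 0 ''
  5: (1,5) 0 ''
  6: (5,0) 1 'f'
  7: (0,3) 0 ''

n(n+1)/2 = 8·9/2 = 36
Σ LCP = 0 + 0 + 1 + 0 + 0 + 0 + 1 + 0 = 2
distinct = 36 − 2 = 34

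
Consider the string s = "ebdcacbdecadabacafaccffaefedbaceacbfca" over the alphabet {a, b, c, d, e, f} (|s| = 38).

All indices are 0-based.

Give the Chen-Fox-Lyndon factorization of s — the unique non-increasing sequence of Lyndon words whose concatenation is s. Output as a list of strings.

emit factor 1: 'e' (i=0, period=1)
emit factor 2: 'bdc' (i=1, period=3)
emit factor 3: 'acbdecad' (i=4, period=8)
emit factor 4: 'abacafaccffaefedbaceacbfc' (i=12, period=25)
emit factor 5: 'a' (i=37, period=1)

["e", "bdc", "acbdecad", "abacafaccffaefedbaceacbfc", "a"]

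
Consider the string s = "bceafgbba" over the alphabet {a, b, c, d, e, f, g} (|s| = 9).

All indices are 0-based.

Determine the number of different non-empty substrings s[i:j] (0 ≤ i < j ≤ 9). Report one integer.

rank | idx | suffix
   0 |   8 | a
   1 |   3 | afgbba
   2 |   7 | ba
   3 |   6 | bba
   4 |   0 | bceafgbba
   5 |   1 | ceafgbba
   6 |   2 | eafgbba
   7 |   4 | fgbba
   8 |   5 | gbba

SA = [8, 3, 7, 6, 0, 1, 2, 4, 5]
[i] adj suffixes → lcp
  [1] 8/3 → 1 ('a')
  [2] 3/7 → 0 ('')
  [3] 7/6 → 1 ('b')
  [4] 6/0 → 1 ('b')
  [5] 0/1 → 0 ('')
  [6] 1/2 → 0 ('')
  [7] 2/4 → 0 ('')
  [8] 4/5 → 0 ('')

n(n+1)/2 = 9·10/2 = 45
Σ LCP = 0 + 1 + 0 + 1 + 1 + 0 + 0 + 0 + 0 = 3
distinct = 45 − 3 = 42

42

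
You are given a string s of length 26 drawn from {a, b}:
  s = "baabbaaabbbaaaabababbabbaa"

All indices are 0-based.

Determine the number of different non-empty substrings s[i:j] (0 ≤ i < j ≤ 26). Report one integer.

278

rank→(start, suffix):
  0 → (25, 'a')
  1 → (24, 'aa')
  2 → (11, 'aaaabababbabbaa')
  3 → (12, 'aaabababbabbaa')
  4 → (5, 'aaabbbaaaabababbabbaa')
  5 → (13, 'aabababbabbaa')
  6 → (1, 'aabbaaabbbaaaabababbabbaa')
  7 → (6, 'aabbbaaaabababbabbaa')
  8 → (14, 'abababbabbaa')
  9 → (16, 'ababbabbaa')
  10 → (21, 'abbaa')
  11 → (2, 'abbaaabbbaaaabababbabbaa')
  12 → (18, 'abbabbaa')
  13 → (7, 'abbbaaaabababbabbaa')
  14 → (23, 'baa')
  15 → (10, 'baaaabababbabbaa')
  16 → (4, 'baaabbbaaaabababbabbaa')
  17 → (0, 'baabbaaabbbaaaabababbabbaa')
  18 → (15, 'bababbabbaa')
  19 → (20, 'babbaa')
  20 → (17, 'babbabbaa')
  21 → (22, 'bbaa')
  22 → (9, 'bbaaaabababbabbaa')
  23 → (3, 'bbaaabbbaaaabababbabbaa')
  24 → (19, 'bbabbaa')
  25 → (8, 'bbbaaaabababbabbaa')

SA = [25, 24, 11, 12, 5, 13, 1, 6, 14, 16, 21, 2, 18, 7, 23, 10, 4, 0, 15, 20, 17, 22, 9, 3, 19, 8]
[i] adj suffixes → lcp
  [1] 25/24 → 1 ('a')
  [2] 24/11 → 2 ('aa')
  [3] 11/12 → 3 ('aaa')
  [4] 12/5 → 4 ('aaab')
  [5] 5/13 → 2 ('aa')
  [6] 13/1 → 3 ('aab')
  [7] 1/6 → 4 ('aabb')
  [8] 6/14 → 1 ('a')
  [9] 14/16 → 4 ('abab')
  [10] 16/21 → 2 ('ab')
  [11] 21/2 → 5 ('abbaa')
  [12] 2/18 → 4 ('abba')
  [13] 18/7 → 3 ('abb')
  [14] 7/23 → 0 ('')
  [15] 23/10 → 3 ('baa')
  [16] 10/4 → 4 ('baaa')
  [17] 4/0 → 3 ('baa')
  [18] 0/15 → 2 ('ba')
  [19] 15/20 → 3 ('bab')
  [20] 20/17 → 5 ('babba')
  [21] 17/22 → 1 ('b')
  [22] 22/9 → 4 ('bbaa')
  [23] 9/3 → 5 ('bbaaa')
  [24] 3/19 → 3 ('bba')
  [25] 19/8 → 2 ('bb')

n(n+1)/2 = 26·27/2 = 351
Σ LCP = 0 + 1 + 2 + 3 + 4 + 2 + 3 + 4 + 1 + 4 + 2 + 5 + 4 + 3 + 0 + 3 + 4 + 3 + 2 + 3 + 5 + 1 + 4 + 5 + 3 + 2 = 73
distinct = 351 − 73 = 278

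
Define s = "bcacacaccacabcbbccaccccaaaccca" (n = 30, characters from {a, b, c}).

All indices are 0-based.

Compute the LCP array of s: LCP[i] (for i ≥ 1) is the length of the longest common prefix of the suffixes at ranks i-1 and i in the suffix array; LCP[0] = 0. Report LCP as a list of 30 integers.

rank→(start, suffix):
  0 → (29, 'a')
  1 → (23, 'aaaccca')
  2 → (24, 'aaccca')
  3 → (11, 'abcbbccaccccaaaccca')
  4 → (9, 'acabcbbccaccccaaaccca')
  5 → (2, 'acacaccacabcbbccaccccaaaccca')
  6 → (4, 'acaccacabcbbccaccccaaaccca')
  7 → (6, 'accacabcbbccaccccaaaccca')
  8 → (25, 'accca')
  9 → (18, 'accccaaaccca')
  10 → (14, 'bbccaccccaaaccca')
  11 → (0, 'bcacacaccacabcbbccaccccaaaccca')
  12 → (12, 'bcbbccaccccaaaccca')
  13 → (15, 'bccaccccaaaccca')
  14 → (28, 'ca')
  15 → (22, 'caaaccca')
  16 → (10, 'cabcbbccaccccaaaccca')
  17 → (8, 'cacabcbbccaccccaaaccca')
  18 → (1, 'cacacaccacabcbbccaccccaaaccca')
  19 → (3, 'cacaccacabcbbccaccccaaaccca')
  20 → (5, 'caccacabcbbccaccccaaaccca')
  21 → (17, 'caccccaaaccca')
  22 → (13, 'cbbccaccccaaaccca')
  23 → (27, 'cca')
  24 → (21, 'ccaaaccca')
  25 → (7, 'ccacabcbbccaccccaaaccca')
  26 → (16, 'ccaccccaaaccca')
  27 → (26, 'ccca')
  28 → (20, 'cccaaaccca')
  29 → (19, 'ccccaaaccca')

SA = [29, 23, 24, 11, 9, 2, 4, 6, 25, 18, 14, 0, 12, 15, 28, 22, 10, 8, 1, 3, 5, 17, 13, 27, 21, 7, 16, 26, 20, 19]
i: (SA[i-1],SA[i]) lcp shared
  1: (29,23) 1 'a'
  2: (23,24) 2 'aa'
  3: (24,11) 1 'a'
  4: (11,9) 1 'a'
  5: (9,2) 3 'aca'
  6: (2,4) 4 'acac'
  7: (4,6) 2 'ac'
  8: (6,25) 3 'acc'
  9: (25,18) 4 'accc'
  10: (18,14) 0 ''
  11: (14,0) 1 'b'
  12: (0,12) 2 'bc'
  13: (12,15) 2 'bc'
  14: (15,28) 0 ''
  15: (28,22) 2 'ca'
  16: (22,10) 2 'ca'
  17: (10,8) 2 'ca'
  18: (8,1) 4 'caca'
  19: (1,3) 5 'cacac'
  20: (3,5) 3 'cac'
  21: (5,17) 4 'cacc'
  22: (17,13) 1 'c'
  23: (13,27) 1 'c'
  24: (27,21) 3 'cca'
  25: (21,7) 3 'cca'
  26: (7,16) 4 'ccac'
  27: (16,26) 2 'cc'
  28: (26,20) 4 'ccca'
  29: (20,19) 3 'ccc'

[0, 1, 2, 1, 1, 3, 4, 2, 3, 4, 0, 1, 2, 2, 0, 2, 2, 2, 4, 5, 3, 4, 1, 1, 3, 3, 4, 2, 4, 3]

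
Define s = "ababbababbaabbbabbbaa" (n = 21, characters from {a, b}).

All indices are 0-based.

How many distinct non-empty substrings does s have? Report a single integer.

rank | idx | suffix
   0 |  20 | a
   1 |  19 | aa
   2 |  10 | aabbbabbbaa
   3 |   5 | ababbaabbbabbbaa
   4 |   0 | ababbababbaabbbabbbaa
   5 |   7 | abbaabbbabbbaa
   6 |   2 | abbababbaabbbabbbaa
   7 |  15 | abbbaa
   8 |  11 | abbbabbbaa
   9 |  18 | baa
  10 |   9 | baabbbabbbaa
  11 |   4 | bababbaabbbabbbaa
  12 |   6 | babbaabbbabbbaa
  13 |   1 | babbababbaabbbabbbaa
  14 |  14 | babbbaa
  15 |  17 | bbaa
  16 |   8 | bbaabbbabbbaa
  17 |   3 | bbababbaabbbabbbaa
  18 |  13 | bbabbbaa
  19 |  16 | bbbaa
  20 |  12 | bbbabbbaa

SA = [20, 19, 10, 5, 0, 7, 2, 15, 11, 18, 9, 4, 6, 1, 14, 17, 8, 3, 13, 16, 12]
[i] adj suffixes → lcp
  [1] 20/19 → 1 ('a')
  [2] 19/10 → 2 ('aa')
  [3] 10/5 → 1 ('a')
  [4] 5/0 → 6 ('ababba')
  [5] 0/7 → 2 ('ab')
  [6] 7/2 → 4 ('abba')
  [7] 2/15 → 3 ('abb')
  [8] 15/11 → 5 ('abbba')
  [9] 11/18 → 0 ('')
  [10] 18/9 → 3 ('baa')
  [11] 9/4 → 2 ('ba')
  [12] 4/6 → 3 ('bab')
  [13] 6/1 → 5 ('babba')
  [14] 1/14 → 4 ('babb')
  [15] 14/17 → 1 ('b')
  [16] 17/8 → 4 ('bbaa')
  [17] 8/3 → 3 ('bba')
  [18] 3/13 → 4 ('bbab')
  [19] 13/16 → 2 ('bb')
  [20] 16/12 → 4 ('bbba')

n(n+1)/2 = 21·22/2 = 231
Σ LCP = 0 + 1 + 2 + 1 + 6 + 2 + 4 + 3 + 5 + 0 + 3 + 2 + 3 + 5 + 4 + 1 + 4 + 3 + 4 + 2 + 4 = 59
distinct = 231 − 59 = 172

172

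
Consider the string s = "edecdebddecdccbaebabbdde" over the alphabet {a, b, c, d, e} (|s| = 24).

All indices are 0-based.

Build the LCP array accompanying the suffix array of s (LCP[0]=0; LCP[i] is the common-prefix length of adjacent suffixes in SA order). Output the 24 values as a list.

rank | idx | suffix
   0 |  18 | abbdde
   1 |  15 | aebabbdde
   2 |  17 | babbdde
   3 |  14 | baebabbdde
   4 |  19 | bbdde
   5 |  20 | bdde
   6 |   6 | bddecdccbaebabbdde
   7 |  13 | cbaebabbdde
   8 |  12 | ccbaebabbdde
   9 |  10 | cdccbaebabbdde
  10 |   3 | cdebddecdccbaebabbdde
  11 |  11 | dccbaebabbdde
  12 |  21 | dde
  13 |   7 | ddecdccbaebabbdde
  14 |  22 | de
  15 |   4 | debddecdccbaebabbdde
  16 |   8 | decdccbaebabbdde
  17 |   1 | decdebddecdccbaebabbdde
  18 |  23 | e
  19 |  16 | ebabbdde
  20 |   5 | ebddecdccbaebabbdde
  21 |   9 | ecdccbaebabbdde
  22 |   2 | ecdebddecdccbaebabbdde
  23 |   0 | edecdebddecdccbaebabbdde

SA = [18, 15, 17, 14, 19, 20, 6, 13, 12, 10, 3, 11, 21, 7, 22, 4, 8, 1, 23, 16, 5, 9, 2, 0]
[i] adj suffixes → lcp
  [1] 18/15 → 1 ('a')
  [2] 15/17 → 0 ('')
  [3] 17/14 → 2 ('ba')
  [4] 14/19 → 1 ('b')
  [5] 19/20 → 1 ('b')
  [6] 20/6 → 4 ('bdde')
  [7] 6/13 → 0 ('')
  [8] 13/12 → 1 ('c')
  [9] 12/10 → 1 ('c')
  [10] 10/3 → 2 ('cd')
  [11] 3/11 → 0 ('')
  [12] 11/21 → 1 ('d')
  [13] 21/7 → 3 ('dde')
  [14] 7/22 → 1 ('d')
  [15] 22/4 → 2 ('de')
  [16] 4/8 → 2 ('de')
  [17] 8/1 → 4 ('decd')
  [18] 1/23 → 0 ('')
  [19] 23/16 → 1 ('e')
  [20] 16/5 → 2 ('eb')
  [21] 5/9 → 1 ('e')
  [22] 9/2 → 3 ('ecd')
  [23] 2/0 → 1 ('e')

[0, 1, 0, 2, 1, 1, 4, 0, 1, 1, 2, 0, 1, 3, 1, 2, 2, 4, 0, 1, 2, 1, 3, 1]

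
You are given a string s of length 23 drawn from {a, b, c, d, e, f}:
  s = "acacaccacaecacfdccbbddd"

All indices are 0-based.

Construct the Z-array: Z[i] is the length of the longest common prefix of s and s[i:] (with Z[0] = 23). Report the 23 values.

Z[0]=23
i=1: fresh scan; Z[1]=0
i=2: fresh scan; Z[2]=4 extend→box=[2,6)
i=3: min(r-i=3, Z[1]=0)=0; Z[3]=0
i=4: min(r-i=2, Z[2]=4)=2; Z[4]=2
i=5: min(r-i=1, Z[3]=0)=0; Z[5]=0
i=6: fresh scan; Z[6]=0
i=7: fresh scan; Z[7]=3 extend→box=[7,10)
i=8: min(r-i=2, Z[1]=0)=0; Z[8]=0
i=9: min(r-i=1, Z[2]=4)=1; Z[9]=1
i=10: fresh scan; Z[10]=0
i=11: fresh scan; Z[11]=0
i=12: fresh scan; Z[12]=2 extend→box=[12,14)
i=13: min(r-i=1, Z[1]=0)=0; Z[13]=0
i=14: fresh scan; Z[14]=0
i=15: fresh scan; Z[15]=0
i=16: fresh scan; Z[16]=0
i=17: fresh scan; Z[17]=0
i=18: fresh scan; Z[18]=0
i=19: fresh scan; Z[19]=0
i=20: fresh scan; Z[20]=0
i=21: fresh scan; Z[21]=0
i=22: fresh scan; Z[22]=0

[23, 0, 4, 0, 2, 0, 0, 3, 0, 1, 0, 0, 2, 0, 0, 0, 0, 0, 0, 0, 0, 0, 0]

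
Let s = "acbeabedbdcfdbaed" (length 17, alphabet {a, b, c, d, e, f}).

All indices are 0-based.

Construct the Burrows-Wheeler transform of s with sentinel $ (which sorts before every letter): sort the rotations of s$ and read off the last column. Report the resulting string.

rank  rotation            last
    0  $acbeabedbdcfdbaed  d
    1  abedbdcfdbaed$acbe  e
    2  acbeabedbdcfdbaed$  $
    3  aed$acbeabedbdcfdb  b
    4  baed$acbeabedbdcfd  d
    5  bdcfdbaed$acbeabed  d
    6  beabedbdcfdbaed$ac  c
    7  bedbdcfdbaed$acbea  a
    8  cbeabedbdcfdbaed$a  a
    9  cfdbaed$acbeabedbd  d
   10  d$acbeabedbdcfdbae  e
   11  dbaed$acbeabedbdcf  f
   12  dbdcfdbaed$acbeabe  e
   13  dcfdbaed$acbeabedb  b
   14  eabedbdcfdbaed$acb  b
   15  ed$acbeabedbdcfdba  a
   16  edbdcfdbaed$acbeab  b
   17  fdbaed$acbeabedbdc  c

de$bddcaadefebbabc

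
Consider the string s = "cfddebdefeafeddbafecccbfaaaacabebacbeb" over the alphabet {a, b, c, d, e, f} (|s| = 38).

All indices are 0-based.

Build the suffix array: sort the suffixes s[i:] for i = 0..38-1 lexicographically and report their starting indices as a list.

sorted suffixes:
  #0 SA[0]=24  'aaaacabebacbeb'
  #1 SA[1]=25  'aaacabebacbeb'
  #2 SA[2]=26  'aacabebacbeb'
  #3 SA[3]=29  'abebacbeb'
  #4 SA[4]=27  'acabebacbeb'
  #5 SA[5]=33  'acbeb'
  #6 SA[6]=16  'afecccbfaaaacabebacbeb'
  #7 SA[7]=10  'afeddbafecccbfaaaacabebacbeb'
  #8 SA[8]=37  'b'
  #9 SA[9]=32  'bacbeb'
  #10 SA[10]=15  'bafecccbfaaaacabebacbeb'
  #11 SA[11]=5  'bdefeafeddbafecccbfaaaacabebacbeb'
  #12 SA[12]=35  'beb'
  #13 SA[13]=30  'bebacbeb'
  #14 SA[14]=22  'bfaaaacabebacbeb'
  #15 SA[15]=28  'cabebacbeb'
  #16 SA[16]=34  'cbeb'
  #17 SA[17]=21  'cbfaaaacabebacbeb'
  #18 SA[18]=20  'ccbfaaaacabebacbeb'
  #19 SA[19]=19  'cccbfaaaacabebacbeb'
  #20 SA[20]=0  'cfddebdefeafeddbafecccbfaaaacabebacbeb'
  #21 SA[21]=14  'dbafecccbfaaaacabebacbeb'
  #22 SA[22]=13  'ddbafecccbfaaaacabebacbeb'
  #23 SA[23]=2  'ddebdefeafeddbafecccbfaaaacabebacbeb'
  #24 SA[24]=3  'debdefeafeddbafecccbfaaaacabebacbeb'
  #25 SA[25]=6  'defeafeddbafecccbfaaaacabebacbeb'
  #26 SA[26]=9  'eafeddbafecccbfaaaacabebacbeb'
  #27 SA[27]=36  'eb'
  #28 SA[28]=31  'ebacbeb'
  #29 SA[29]=4  'ebdefeafeddbafecccbfaaaacabebacbeb'
  #30 SA[30]=18  'ecccbfaaaacabebacbeb'
  #31 SA[31]=12  'eddbafecccbfaaaacabebacbeb'
  #32 SA[32]=7  'efeafeddbafecccbfaaaacabebacbeb'
  #33 SA[33]=23  'faaaacabebacbeb'
  #34 SA[34]=1  'fddebdefeafeddbafecccbfaaaacabebacbeb'
  #35 SA[35]=8  'feafeddbafecccbfaaaacabebacbeb'
  #36 SA[36]=17  'fecccbfaaaacabebacbeb'
  #37 SA[37]=11  'feddbafecccbfaaaacabebacbeb'

[24, 25, 26, 29, 27, 33, 16, 10, 37, 32, 15, 5, 35, 30, 22, 28, 34, 21, 20, 19, 0, 14, 13, 2, 3, 6, 9, 36, 31, 4, 18, 12, 7, 23, 1, 8, 17, 11]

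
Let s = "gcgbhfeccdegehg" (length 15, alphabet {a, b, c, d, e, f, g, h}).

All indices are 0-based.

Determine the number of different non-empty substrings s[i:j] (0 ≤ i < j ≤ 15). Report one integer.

112

rank | idx | suffix
   0 |   3 | bhfeccdegehg
   1 |   7 | ccdegehg
   2 |   8 | cdegehg
   3 |   1 | cgbhfeccdegehg
   4 |   9 | degehg
   5 |   6 | eccdegehg
   6 |  10 | egehg
   7 |  12 | ehg
   8 |   5 | feccdegehg
   9 |  14 | g
  10 |   2 | gbhfeccdegehg
  11 |   0 | gcgbhfeccdegehg
  12 |  11 | gehg
  13 |   4 | hfeccdegehg
  14 |  13 | hg

SA = [3, 7, 8, 1, 9, 6, 10, 12, 5, 14, 2, 0, 11, 4, 13]
i: (SA[i-1],SA[i]) lcp shared
  1: (3,7) 0 ''
  2: (7,8) 1 'c'
  3: (8,1) 1 'c'
  4: (1,9) 0 ''
  5: (9,6) 0 ''
  6: (6,10) 1 'e'
  7: (10,12) 1 'e'
  8: (12,5) 0 ''
  9: (5,14) 0 ''
  10: (14,2) 1 'g'
  11: (2,0) 1 'g'
  12: (0,11) 1 'g'
  13: (11,4) 0 ''
  14: (4,13) 1 'h'

n(n+1)/2 = 15·16/2 = 120
Σ LCP = 0 + 0 + 1 + 1 + 0 + 0 + 1 + 1 + 0 + 0 + 1 + 1 + 1 + 0 + 1 = 8
distinct = 120 − 8 = 112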